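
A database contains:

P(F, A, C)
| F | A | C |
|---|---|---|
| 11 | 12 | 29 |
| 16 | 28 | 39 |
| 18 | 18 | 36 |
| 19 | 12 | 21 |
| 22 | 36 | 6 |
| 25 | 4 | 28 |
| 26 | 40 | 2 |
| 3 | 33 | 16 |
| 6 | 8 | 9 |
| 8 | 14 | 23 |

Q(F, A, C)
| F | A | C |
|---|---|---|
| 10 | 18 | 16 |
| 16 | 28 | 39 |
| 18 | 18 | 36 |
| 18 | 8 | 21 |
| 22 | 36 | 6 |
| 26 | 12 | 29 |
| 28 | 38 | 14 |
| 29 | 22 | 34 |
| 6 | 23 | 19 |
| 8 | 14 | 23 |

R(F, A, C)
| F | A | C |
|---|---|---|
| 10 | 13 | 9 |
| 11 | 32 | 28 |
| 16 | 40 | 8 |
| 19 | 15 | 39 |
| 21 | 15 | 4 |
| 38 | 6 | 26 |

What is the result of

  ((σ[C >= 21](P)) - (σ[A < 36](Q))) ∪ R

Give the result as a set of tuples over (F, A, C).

{(10, 13, 9), (11, 12, 29), (11, 32, 28), (16, 40, 8), (19, 12, 21), (19, 15, 39), (21, 15, 4), (25, 4, 28), (38, 6, 26)}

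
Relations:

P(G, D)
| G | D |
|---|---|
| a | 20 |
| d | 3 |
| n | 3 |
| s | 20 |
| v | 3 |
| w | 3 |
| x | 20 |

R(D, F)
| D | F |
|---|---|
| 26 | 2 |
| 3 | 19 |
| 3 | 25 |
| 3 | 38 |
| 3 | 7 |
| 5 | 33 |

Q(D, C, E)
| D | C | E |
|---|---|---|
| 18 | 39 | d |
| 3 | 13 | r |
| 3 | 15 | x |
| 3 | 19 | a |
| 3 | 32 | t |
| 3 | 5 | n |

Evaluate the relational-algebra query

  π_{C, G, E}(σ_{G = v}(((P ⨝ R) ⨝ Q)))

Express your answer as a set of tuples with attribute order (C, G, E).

P ⋈ R (natural join on D): {(d, 3, 19), (d, 3, 25), (d, 3, 38), (d, 3, 7), (n, 3, 19), (n, 3, 25), (n, 3, 38), (n, 3, 7), (v, 3, 19), (v, 3, 25), (v, 3, 38), (v, 3, 7), (w, 3, 19), (w, 3, 25), (w, 3, 38), (w, 3, 7)}
(P ⨝ R) ⋈ Q (natural join on D): {(d, 3, 19, 13, r), (d, 3, 19, 15, x), (d, 3, 19, 19, a), (d, 3, 19, 32, t), (d, 3, 19, 5, n), (d, 3, 25, 13, r), (d, 3, 25, 15, x), (d, 3, 25, 19, a), (d, 3, 25, 32, t), (d, 3, 25, 5, n), (d, 3, 38, 13, r), (d, 3, 38, 15, x), (d, 3, 38, 19, a), (d, 3, 38, 32, t), (d, 3, 38, 5, n), (d, 3, 7, 13, r), (d, 3, 7, 15, x), (d, 3, 7, 19, a), (d, 3, 7, 32, t), (d, 3, 7, 5, n), (n, 3, 19, 13, r), (n, 3, 19, 15, x), (n, 3, 19, 19, a), (n, 3, 19, 32, t), (n, 3, 19, 5, n), (n, 3, 25, 13, r), (n, 3, 25, 15, x), (n, 3, 25, 19, a), (n, 3, 25, 32, t), (n, 3, 25, 5, n), (n, 3, 38, 13, r), (n, 3, 38, 15, x), (n, 3, 38, 19, a), (n, 3, 38, 32, t), (n, 3, 38, 5, n), (n, 3, 7, 13, r), (n, 3, 7, 15, x), (n, 3, 7, 19, a), (n, 3, 7, 32, t), (n, 3, 7, 5, n), (v, 3, 19, 13, r), (v, 3, 19, 15, x), (v, 3, 19, 19, a), (v, 3, 19, 32, t), (v, 3, 19, 5, n), (v, 3, 25, 13, r), (v, 3, 25, 15, x), (v, 3, 25, 19, a), (v, 3, 25, 32, t), (v, 3, 25, 5, n), (v, 3, 38, 13, r), (v, 3, 38, 15, x), (v, 3, 38, 19, a), (v, 3, 38, 32, t), (v, 3, 38, 5, n), (v, 3, 7, 13, r), (v, 3, 7, 15, x), (v, 3, 7, 19, a), (v, 3, 7, 32, t), (v, 3, 7, 5, n), (w, 3, 19, 13, r), (w, 3, 19, 15, x), (w, 3, 19, 19, a), (w, 3, 19, 32, t), (w, 3, 19, 5, n), (w, 3, 25, 13, r), (w, 3, 25, 15, x), (w, 3, 25, 19, a), (w, 3, 25, 32, t), (w, 3, 25, 5, n), (w, 3, 38, 13, r), (w, 3, 38, 15, x), (w, 3, 38, 19, a), (w, 3, 38, 32, t), (w, 3, 38, 5, n), (w, 3, 7, 13, r), (w, 3, 7, 15, x), (w, 3, 7, 19, a), (w, 3, 7, 32, t), (w, 3, 7, 5, n)}
Apply σ_{G = v}; surviving tuples: {(v, 3, 19, 13, r), (v, 3, 19, 15, x), (v, 3, 19, 19, a), (v, 3, 19, 32, t), (v, 3, 19, 5, n), (v, 3, 25, 13, r), (v, 3, 25, 15, x), (v, 3, 25, 19, a), (v, 3, 25, 32, t), (v, 3, 25, 5, n), (v, 3, 38, 13, r), (v, 3, 38, 15, x), (v, 3, 38, 19, a), (v, 3, 38, 32, t), (v, 3, 38, 5, n), (v, 3, 7, 13, r), (v, 3, 7, 15, x), (v, 3, 7, 19, a), (v, 3, 7, 32, t), (v, 3, 7, 5, n)}
π_{C, G, E} gives {(13, v, r), (15, v, x), (19, v, a), (32, v, t), (5, v, n)} (15 duplicate(s) eliminated).

{(13, v, r), (15, v, x), (19, v, a), (32, v, t), (5, v, n)}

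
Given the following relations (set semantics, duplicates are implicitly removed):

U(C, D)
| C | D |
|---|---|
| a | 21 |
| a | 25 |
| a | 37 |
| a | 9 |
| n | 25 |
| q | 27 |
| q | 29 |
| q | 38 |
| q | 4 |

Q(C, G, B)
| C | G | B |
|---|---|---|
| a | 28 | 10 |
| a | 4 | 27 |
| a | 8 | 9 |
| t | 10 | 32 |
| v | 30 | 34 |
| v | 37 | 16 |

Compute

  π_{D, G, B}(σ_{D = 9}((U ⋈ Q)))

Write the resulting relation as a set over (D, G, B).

{(9, 28, 10), (9, 4, 27), (9, 8, 9)}

Joining U and Q on C yields {(a, 21, 28, 10), (a, 21, 4, 27), (a, 21, 8, 9), (a, 25, 28, 10), (a, 25, 4, 27), (a, 25, 8, 9), (a, 37, 28, 10), (a, 37, 4, 27), (a, 37, 8, 9), (a, 9, 28, 10), (a, 9, 4, 27), (a, 9, 8, 9)}.
Apply σ_{D = 9}; surviving tuples: {(a, 9, 28, 10), (a, 9, 4, 27), (a, 9, 8, 9)}
Keep only column(s) D, G, B: {(9, 28, 10), (9, 4, 27), (9, 8, 9)}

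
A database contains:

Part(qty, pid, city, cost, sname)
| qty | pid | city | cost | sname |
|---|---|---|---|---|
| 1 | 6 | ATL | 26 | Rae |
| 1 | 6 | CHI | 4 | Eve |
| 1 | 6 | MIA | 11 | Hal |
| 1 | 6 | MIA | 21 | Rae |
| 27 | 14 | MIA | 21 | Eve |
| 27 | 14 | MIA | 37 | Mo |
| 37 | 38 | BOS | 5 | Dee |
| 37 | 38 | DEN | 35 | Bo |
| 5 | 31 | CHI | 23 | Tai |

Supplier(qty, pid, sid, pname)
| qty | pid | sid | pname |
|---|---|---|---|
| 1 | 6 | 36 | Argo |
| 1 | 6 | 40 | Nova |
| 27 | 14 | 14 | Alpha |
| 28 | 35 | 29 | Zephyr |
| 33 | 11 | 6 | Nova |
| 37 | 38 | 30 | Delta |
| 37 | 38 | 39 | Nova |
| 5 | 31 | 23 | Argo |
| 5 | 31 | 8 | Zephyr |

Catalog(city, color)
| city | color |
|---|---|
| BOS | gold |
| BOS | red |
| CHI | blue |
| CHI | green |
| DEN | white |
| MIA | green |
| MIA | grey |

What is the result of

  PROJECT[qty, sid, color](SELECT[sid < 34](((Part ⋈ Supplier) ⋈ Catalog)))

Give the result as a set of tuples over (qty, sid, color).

Part ⋈ Supplier (natural join on qty, pid): {(1, 6, ATL, 26, Rae, 36, Argo), (1, 6, ATL, 26, Rae, 40, Nova), (1, 6, CHI, 4, Eve, 36, Argo), (1, 6, CHI, 4, Eve, 40, Nova), (1, 6, MIA, 11, Hal, 36, Argo), (1, 6, MIA, 11, Hal, 40, Nova), (1, 6, MIA, 21, Rae, 36, Argo), (1, 6, MIA, 21, Rae, 40, Nova), (27, 14, MIA, 21, Eve, 14, Alpha), (27, 14, MIA, 37, Mo, 14, Alpha), (37, 38, BOS, 5, Dee, 30, Delta), (37, 38, BOS, 5, Dee, 39, Nova), (37, 38, DEN, 35, Bo, 30, Delta), (37, 38, DEN, 35, Bo, 39, Nova), (5, 31, CHI, 23, Tai, 23, Argo), (5, 31, CHI, 23, Tai, 8, Zephyr)}
(Part ⋈ Supplier) ⋈ Catalog (natural join on city): {(1, 6, CHI, 4, Eve, 36, Argo, blue), (1, 6, CHI, 4, Eve, 36, Argo, green), (1, 6, CHI, 4, Eve, 40, Nova, blue), (1, 6, CHI, 4, Eve, 40, Nova, green), (1, 6, MIA, 11, Hal, 36, Argo, green), (1, 6, MIA, 11, Hal, 36, Argo, grey), (1, 6, MIA, 11, Hal, 40, Nova, green), (1, 6, MIA, 11, Hal, 40, Nova, grey), (1, 6, MIA, 21, Rae, 36, Argo, green), (1, 6, MIA, 21, Rae, 36, Argo, grey), (1, 6, MIA, 21, Rae, 40, Nova, green), (1, 6, MIA, 21, Rae, 40, Nova, grey), (27, 14, MIA, 21, Eve, 14, Alpha, green), (27, 14, MIA, 21, Eve, 14, Alpha, grey), (27, 14, MIA, 37, Mo, 14, Alpha, green), (27, 14, MIA, 37, Mo, 14, Alpha, grey), (37, 38, BOS, 5, Dee, 30, Delta, gold), (37, 38, BOS, 5, Dee, 30, Delta, red), (37, 38, BOS, 5, Dee, 39, Nova, gold), (37, 38, BOS, 5, Dee, 39, Nova, red), (37, 38, DEN, 35, Bo, 30, Delta, white), (37, 38, DEN, 35, Bo, 39, Nova, white), (5, 31, CHI, 23, Tai, 23, Argo, blue), (5, 31, CHI, 23, Tai, 23, Argo, green), (5, 31, CHI, 23, Tai, 8, Zephyr, blue), (5, 31, CHI, 23, Tai, 8, Zephyr, green)}
Apply σ_{sid < 34}; surviving tuples: {(27, 14, MIA, 21, Eve, 14, Alpha, green), (27, 14, MIA, 21, Eve, 14, Alpha, grey), (27, 14, MIA, 37, Mo, 14, Alpha, green), (27, 14, MIA, 37, Mo, 14, Alpha, grey), (37, 38, BOS, 5, Dee, 30, Delta, gold), (37, 38, BOS, 5, Dee, 30, Delta, red), (37, 38, DEN, 35, Bo, 30, Delta, white), (5, 31, CHI, 23, Tai, 23, Argo, blue), (5, 31, CHI, 23, Tai, 23, Argo, green), (5, 31, CHI, 23, Tai, 8, Zephyr, blue), (5, 31, CHI, 23, Tai, 8, Zephyr, green)}
π_{qty, sid, color} gives {(27, 14, green), (27, 14, grey), (37, 30, gold), (37, 30, red), (37, 30, white), (5, 23, blue), (5, 23, green), (5, 8, blue), (5, 8, green)} (2 duplicate(s) eliminated).

{(27, 14, green), (27, 14, grey), (37, 30, gold), (37, 30, red), (37, 30, white), (5, 23, blue), (5, 23, green), (5, 8, blue), (5, 8, green)}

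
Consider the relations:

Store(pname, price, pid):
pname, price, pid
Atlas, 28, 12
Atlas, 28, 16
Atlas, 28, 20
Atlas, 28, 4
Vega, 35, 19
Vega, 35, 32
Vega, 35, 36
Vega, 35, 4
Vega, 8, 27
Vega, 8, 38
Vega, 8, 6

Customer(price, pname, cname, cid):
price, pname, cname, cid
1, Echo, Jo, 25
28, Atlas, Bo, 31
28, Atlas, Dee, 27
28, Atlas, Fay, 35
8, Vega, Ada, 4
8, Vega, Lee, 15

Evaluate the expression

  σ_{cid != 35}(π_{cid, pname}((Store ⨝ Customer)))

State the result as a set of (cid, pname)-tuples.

Store ⋈ Customer (natural join on pname, price): {(Atlas, 28, 12, Bo, 31), (Atlas, 28, 12, Dee, 27), (Atlas, 28, 12, Fay, 35), (Atlas, 28, 16, Bo, 31), (Atlas, 28, 16, Dee, 27), (Atlas, 28, 16, Fay, 35), (Atlas, 28, 20, Bo, 31), (Atlas, 28, 20, Dee, 27), (Atlas, 28, 20, Fay, 35), (Atlas, 28, 4, Bo, 31), (Atlas, 28, 4, Dee, 27), (Atlas, 28, 4, Fay, 35), (Vega, 8, 27, Ada, 4), (Vega, 8, 27, Lee, 15), (Vega, 8, 38, Ada, 4), (Vega, 8, 38, Lee, 15), (Vega, 8, 6, Ada, 4), (Vega, 8, 6, Lee, 15)}
Projecting to cid, pname (13 duplicate(s) eliminated): {(15, Vega), (27, Atlas), (31, Atlas), (35, Atlas), (4, Vega)}
Filtering on cid != 35 leaves {(15, Vega), (27, Atlas), (31, Atlas), (4, Vega)}.

{(15, Vega), (27, Atlas), (31, Atlas), (4, Vega)}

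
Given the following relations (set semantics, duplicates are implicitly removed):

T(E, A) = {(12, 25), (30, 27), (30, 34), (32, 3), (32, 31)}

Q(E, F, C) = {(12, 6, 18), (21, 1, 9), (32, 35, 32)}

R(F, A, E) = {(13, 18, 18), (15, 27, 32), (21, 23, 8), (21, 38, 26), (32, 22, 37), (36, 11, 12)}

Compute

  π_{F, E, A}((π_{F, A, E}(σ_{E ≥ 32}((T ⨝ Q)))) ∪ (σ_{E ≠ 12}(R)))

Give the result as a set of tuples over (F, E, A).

T ⋈ Q (natural join on E): {(12, 25, 6, 18), (32, 3, 35, 32), (32, 31, 35, 32)}
Filtering on E ≥ 32 leaves {(32, 3, 35, 32), (32, 31, 35, 32)}.
Projecting to F, A, E: {(35, 3, 32), (35, 31, 32)}
Filtering on E ≠ 12 leaves {(13, 18, 18), (15, 27, 32), (21, 23, 8), (21, 38, 26), (32, 22, 37)}.
Set union of the two operands is {(13, 18, 18), (15, 27, 32), (21, 23, 8), (21, 38, 26), (32, 22, 37), (35, 3, 32), (35, 31, 32)}.
Projecting to F, E, A: {(13, 18, 18), (15, 32, 27), (21, 26, 38), (21, 8, 23), (32, 37, 22), (35, 32, 3), (35, 32, 31)}

{(13, 18, 18), (15, 32, 27), (21, 26, 38), (21, 8, 23), (32, 37, 22), (35, 32, 3), (35, 32, 31)}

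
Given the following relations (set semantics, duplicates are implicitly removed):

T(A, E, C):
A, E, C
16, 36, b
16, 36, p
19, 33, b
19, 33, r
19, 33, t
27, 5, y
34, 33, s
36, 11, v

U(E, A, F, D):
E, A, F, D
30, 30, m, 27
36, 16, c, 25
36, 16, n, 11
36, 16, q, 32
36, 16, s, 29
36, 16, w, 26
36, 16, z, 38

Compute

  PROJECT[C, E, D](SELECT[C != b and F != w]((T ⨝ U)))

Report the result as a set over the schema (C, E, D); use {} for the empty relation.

T ⋈ U (natural join on A, E): {(16, 36, b, c, 25), (16, 36, b, n, 11), (16, 36, b, q, 32), (16, 36, b, s, 29), (16, 36, b, w, 26), (16, 36, b, z, 38), (16, 36, p, c, 25), (16, 36, p, n, 11), (16, 36, p, q, 32), (16, 36, p, s, 29), (16, 36, p, w, 26), (16, 36, p, z, 38)}
σ[C != b and F != w]: keep tuples satisfying C != b and F != w → {(16, 36, p, c, 25), (16, 36, p, n, 11), (16, 36, p, q, 32), (16, 36, p, s, 29), (16, 36, p, z, 38)}
π[C, E, D]: project onto (C, E, D) → {(p, 36, 11), (p, 36, 25), (p, 36, 29), (p, 36, 32), (p, 36, 38)}

{(p, 36, 11), (p, 36, 25), (p, 36, 29), (p, 36, 32), (p, 36, 38)}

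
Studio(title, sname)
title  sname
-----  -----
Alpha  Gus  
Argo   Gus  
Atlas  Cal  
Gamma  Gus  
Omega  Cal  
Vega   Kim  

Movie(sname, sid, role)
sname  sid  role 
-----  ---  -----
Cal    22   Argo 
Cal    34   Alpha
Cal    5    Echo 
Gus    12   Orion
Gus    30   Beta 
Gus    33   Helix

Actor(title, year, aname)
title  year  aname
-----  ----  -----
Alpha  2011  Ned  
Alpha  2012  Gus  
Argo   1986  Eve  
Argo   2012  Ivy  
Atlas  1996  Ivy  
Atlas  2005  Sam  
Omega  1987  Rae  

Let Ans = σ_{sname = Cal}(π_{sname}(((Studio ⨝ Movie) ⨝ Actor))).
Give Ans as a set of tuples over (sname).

Natural join on sname: {(Alpha, Gus, 12, Orion), (Alpha, Gus, 30, Beta), (Alpha, Gus, 33, Helix), (Argo, Gus, 12, Orion), (Argo, Gus, 30, Beta), (Argo, Gus, 33, Helix), (Atlas, Cal, 22, Argo), (Atlas, Cal, 34, Alpha), (Atlas, Cal, 5, Echo), (Gamma, Gus, 12, Orion), (Gamma, Gus, 30, Beta), (Gamma, Gus, 33, Helix), (Omega, Cal, 22, Argo), (Omega, Cal, 34, Alpha), (Omega, Cal, 5, Echo)}
Natural join on title: {(Alpha, Gus, 12, Orion, 2011, Ned), (Alpha, Gus, 12, Orion, 2012, Gus), (Alpha, Gus, 30, Beta, 2011, Ned), (Alpha, Gus, 30, Beta, 2012, Gus), (Alpha, Gus, 33, Helix, 2011, Ned), (Alpha, Gus, 33, Helix, 2012, Gus), (Argo, Gus, 12, Orion, 1986, Eve), (Argo, Gus, 12, Orion, 2012, Ivy), (Argo, Gus, 30, Beta, 1986, Eve), (Argo, Gus, 30, Beta, 2012, Ivy), (Argo, Gus, 33, Helix, 1986, Eve), (Argo, Gus, 33, Helix, 2012, Ivy), (Atlas, Cal, 22, Argo, 1996, Ivy), (Atlas, Cal, 22, Argo, 2005, Sam), (Atlas, Cal, 34, Alpha, 1996, Ivy), (Atlas, Cal, 34, Alpha, 2005, Sam), (Atlas, Cal, 5, Echo, 1996, Ivy), (Atlas, Cal, 5, Echo, 2005, Sam), (Omega, Cal, 22, Argo, 1987, Rae), (Omega, Cal, 34, Alpha, 1987, Rae), (Omega, Cal, 5, Echo, 1987, Rae)}
Keep only column(s) sname (19 duplicate(s) eliminated): {Cal, Gus}
σ[sname = Cal]: keep tuples satisfying sname = Cal → {Cal}

{Cal}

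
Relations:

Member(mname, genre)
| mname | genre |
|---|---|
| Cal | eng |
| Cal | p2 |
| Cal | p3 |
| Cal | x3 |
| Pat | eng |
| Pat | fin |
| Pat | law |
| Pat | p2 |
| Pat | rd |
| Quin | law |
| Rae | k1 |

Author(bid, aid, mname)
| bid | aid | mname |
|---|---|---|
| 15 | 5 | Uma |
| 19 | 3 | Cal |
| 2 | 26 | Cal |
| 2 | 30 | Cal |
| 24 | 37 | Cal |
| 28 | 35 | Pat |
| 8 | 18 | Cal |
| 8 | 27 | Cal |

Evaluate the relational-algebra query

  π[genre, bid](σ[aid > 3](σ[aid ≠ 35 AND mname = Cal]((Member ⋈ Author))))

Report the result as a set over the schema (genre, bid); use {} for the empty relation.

Natural join on mname: {(Cal, eng, 19, 3), (Cal, eng, 2, 26), (Cal, eng, 2, 30), (Cal, eng, 24, 37), (Cal, eng, 8, 18), (Cal, eng, 8, 27), (Cal, p2, 19, 3), (Cal, p2, 2, 26), (Cal, p2, 2, 30), (Cal, p2, 24, 37), (Cal, p2, 8, 18), (Cal, p2, 8, 27), (Cal, p3, 19, 3), (Cal, p3, 2, 26), (Cal, p3, 2, 30), (Cal, p3, 24, 37), (Cal, p3, 8, 18), (Cal, p3, 8, 27), (Cal, x3, 19, 3), (Cal, x3, 2, 26), (Cal, x3, 2, 30), (Cal, x3, 24, 37), (Cal, x3, 8, 18), (Cal, x3, 8, 27), (Pat, eng, 28, 35), (Pat, fin, 28, 35), (Pat, law, 28, 35), (Pat, p2, 28, 35), (Pat, rd, 28, 35)}
σ[aid ≠ 35 AND mname = Cal]: keep tuples satisfying aid ≠ 35 AND mname = Cal → {(Cal, eng, 19, 3), (Cal, eng, 2, 26), (Cal, eng, 2, 30), (Cal, eng, 24, 37), (Cal, eng, 8, 18), (Cal, eng, 8, 27), (Cal, p2, 19, 3), (Cal, p2, 2, 26), (Cal, p2, 2, 30), (Cal, p2, 24, 37), (Cal, p2, 8, 18), (Cal, p2, 8, 27), (Cal, p3, 19, 3), (Cal, p3, 2, 26), (Cal, p3, 2, 30), (Cal, p3, 24, 37), (Cal, p3, 8, 18), (Cal, p3, 8, 27), (Cal, x3, 19, 3), (Cal, x3, 2, 26), (Cal, x3, 2, 30), (Cal, x3, 24, 37), (Cal, x3, 8, 18), (Cal, x3, 8, 27)}
σ[aid > 3]: keep tuples satisfying aid > 3 → {(Cal, eng, 2, 26), (Cal, eng, 2, 30), (Cal, eng, 24, 37), (Cal, eng, 8, 18), (Cal, eng, 8, 27), (Cal, p2, 2, 26), (Cal, p2, 2, 30), (Cal, p2, 24, 37), (Cal, p2, 8, 18), (Cal, p2, 8, 27), (Cal, p3, 2, 26), (Cal, p3, 2, 30), (Cal, p3, 24, 37), (Cal, p3, 8, 18), (Cal, p3, 8, 27), (Cal, x3, 2, 26), (Cal, x3, 2, 30), (Cal, x3, 24, 37), (Cal, x3, 8, 18), (Cal, x3, 8, 27)}
π_{genre, bid} gives {(eng, 2), (eng, 24), (eng, 8), (p2, 2), (p2, 24), (p2, 8), (p3, 2), (p3, 24), (p3, 8), (x3, 2), (x3, 24), (x3, 8)} (8 duplicate(s) eliminated).

{(eng, 2), (eng, 24), (eng, 8), (p2, 2), (p2, 24), (p2, 8), (p3, 2), (p3, 24), (p3, 8), (x3, 2), (x3, 24), (x3, 8)}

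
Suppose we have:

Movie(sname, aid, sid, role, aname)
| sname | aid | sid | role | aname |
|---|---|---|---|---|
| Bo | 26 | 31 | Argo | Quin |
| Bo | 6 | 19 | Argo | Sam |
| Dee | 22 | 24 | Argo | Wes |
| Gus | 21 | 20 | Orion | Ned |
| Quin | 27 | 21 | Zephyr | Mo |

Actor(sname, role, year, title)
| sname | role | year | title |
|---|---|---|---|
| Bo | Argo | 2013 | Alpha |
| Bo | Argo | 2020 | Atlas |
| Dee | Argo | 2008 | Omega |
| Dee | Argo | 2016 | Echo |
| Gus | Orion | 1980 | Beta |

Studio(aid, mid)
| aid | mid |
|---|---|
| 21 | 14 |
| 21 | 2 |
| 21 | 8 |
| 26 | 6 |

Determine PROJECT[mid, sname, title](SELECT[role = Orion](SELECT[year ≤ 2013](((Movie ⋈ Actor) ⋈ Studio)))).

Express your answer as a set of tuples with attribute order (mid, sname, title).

Joining Movie and Actor on sname, role yields {(Bo, 26, 31, Argo, Quin, 2013, Alpha), (Bo, 26, 31, Argo, Quin, 2020, Atlas), (Bo, 6, 19, Argo, Sam, 2013, Alpha), (Bo, 6, 19, Argo, Sam, 2020, Atlas), (Dee, 22, 24, Argo, Wes, 2008, Omega), (Dee, 22, 24, Argo, Wes, 2016, Echo), (Gus, 21, 20, Orion, Ned, 1980, Beta)}.
Joining (Movie ⋈ Actor) and Studio on aid yields {(Bo, 26, 31, Argo, Quin, 2013, Alpha, 6), (Bo, 26, 31, Argo, Quin, 2020, Atlas, 6), (Gus, 21, 20, Orion, Ned, 1980, Beta, 14), (Gus, 21, 20, Orion, Ned, 1980, Beta, 2), (Gus, 21, 20, Orion, Ned, 1980, Beta, 8)}.
Filtering on year ≤ 2013 leaves {(Bo, 26, 31, Argo, Quin, 2013, Alpha, 6), (Gus, 21, 20, Orion, Ned, 1980, Beta, 14), (Gus, 21, 20, Orion, Ned, 1980, Beta, 2), (Gus, 21, 20, Orion, Ned, 1980, Beta, 8)}.
Filtering on role = Orion leaves {(Gus, 21, 20, Orion, Ned, 1980, Beta, 14), (Gus, 21, 20, Orion, Ned, 1980, Beta, 2), (Gus, 21, 20, Orion, Ned, 1980, Beta, 8)}.
Projecting to mid, sname, title: {(14, Gus, Beta), (2, Gus, Beta), (8, Gus, Beta)}

{(14, Gus, Beta), (2, Gus, Beta), (8, Gus, Beta)}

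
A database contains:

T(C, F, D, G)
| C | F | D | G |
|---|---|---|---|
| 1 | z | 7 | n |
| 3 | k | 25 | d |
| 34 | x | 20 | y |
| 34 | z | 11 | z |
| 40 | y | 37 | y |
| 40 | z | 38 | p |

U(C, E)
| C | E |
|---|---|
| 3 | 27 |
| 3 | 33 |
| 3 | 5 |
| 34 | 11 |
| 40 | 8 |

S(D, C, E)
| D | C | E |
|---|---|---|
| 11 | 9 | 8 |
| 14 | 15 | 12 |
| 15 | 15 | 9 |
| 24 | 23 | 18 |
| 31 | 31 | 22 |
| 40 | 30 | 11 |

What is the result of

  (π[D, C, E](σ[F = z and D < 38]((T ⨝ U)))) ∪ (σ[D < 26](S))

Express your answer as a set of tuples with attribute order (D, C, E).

Natural join on C: {(3, k, 25, d, 27), (3, k, 25, d, 33), (3, k, 25, d, 5), (34, x, 20, y, 11), (34, z, 11, z, 11), (40, y, 37, y, 8), (40, z, 38, p, 8)}
Selection F = z and D < 38: {(34, z, 11, z, 11)}
π[D, C, E]: project onto (D, C, E) → {(11, 34, 11)}
Selection D < 26: {(11, 9, 8), (14, 15, 12), (15, 15, 9), (24, 23, 18)}
Union: {(11, 34, 11)} with {(11, 9, 8), (14, 15, 12), (15, 15, 9), (24, 23, 18)} → {(11, 34, 11), (11, 9, 8), (14, 15, 12), (15, 15, 9), (24, 23, 18)}

{(11, 34, 11), (11, 9, 8), (14, 15, 12), (15, 15, 9), (24, 23, 18)}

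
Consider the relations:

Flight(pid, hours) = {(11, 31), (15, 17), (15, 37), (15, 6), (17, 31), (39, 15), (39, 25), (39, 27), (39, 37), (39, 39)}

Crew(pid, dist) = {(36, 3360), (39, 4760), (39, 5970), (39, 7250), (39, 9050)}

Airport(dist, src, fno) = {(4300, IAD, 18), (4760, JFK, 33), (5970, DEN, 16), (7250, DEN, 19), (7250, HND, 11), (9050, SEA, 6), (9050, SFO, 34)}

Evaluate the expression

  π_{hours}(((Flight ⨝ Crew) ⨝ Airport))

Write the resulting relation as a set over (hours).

Natural join on pid: {(39, 15, 4760), (39, 15, 5970), (39, 15, 7250), (39, 15, 9050), (39, 25, 4760), (39, 25, 5970), (39, 25, 7250), (39, 25, 9050), (39, 27, 4760), (39, 27, 5970), (39, 27, 7250), (39, 27, 9050), (39, 37, 4760), (39, 37, 5970), (39, 37, 7250), (39, 37, 9050), (39, 39, 4760), (39, 39, 5970), (39, 39, 7250), (39, 39, 9050)}
Natural join on dist: {(39, 15, 4760, JFK, 33), (39, 15, 5970, DEN, 16), (39, 15, 7250, DEN, 19), (39, 15, 7250, HND, 11), (39, 15, 9050, SEA, 6), (39, 15, 9050, SFO, 34), (39, 25, 4760, JFK, 33), (39, 25, 5970, DEN, 16), (39, 25, 7250, DEN, 19), (39, 25, 7250, HND, 11), (39, 25, 9050, SEA, 6), (39, 25, 9050, SFO, 34), (39, 27, 4760, JFK, 33), (39, 27, 5970, DEN, 16), (39, 27, 7250, DEN, 19), (39, 27, 7250, HND, 11), (39, 27, 9050, SEA, 6), (39, 27, 9050, SFO, 34), (39, 37, 4760, JFK, 33), (39, 37, 5970, DEN, 16), (39, 37, 7250, DEN, 19), (39, 37, 7250, HND, 11), (39, 37, 9050, SEA, 6), (39, 37, 9050, SFO, 34), (39, 39, 4760, JFK, 33), (39, 39, 5970, DEN, 16), (39, 39, 7250, DEN, 19), (39, 39, 7250, HND, 11), (39, 39, 9050, SEA, 6), (39, 39, 9050, SFO, 34)}
π_{hours} gives {15, 25, 27, 37, 39} (25 duplicate(s) eliminated).

{15, 25, 27, 37, 39}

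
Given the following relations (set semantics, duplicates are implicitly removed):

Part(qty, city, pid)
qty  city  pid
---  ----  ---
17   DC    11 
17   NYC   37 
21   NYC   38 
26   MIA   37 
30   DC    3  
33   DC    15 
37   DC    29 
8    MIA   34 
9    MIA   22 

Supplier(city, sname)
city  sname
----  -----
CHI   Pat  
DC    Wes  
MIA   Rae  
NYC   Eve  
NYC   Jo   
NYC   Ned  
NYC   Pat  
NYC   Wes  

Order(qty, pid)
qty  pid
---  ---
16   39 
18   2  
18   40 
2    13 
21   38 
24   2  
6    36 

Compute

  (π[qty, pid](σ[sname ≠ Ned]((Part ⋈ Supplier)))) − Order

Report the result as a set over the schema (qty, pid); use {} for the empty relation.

Joining Part and Supplier on city yields {(17, DC, 11, Wes), (17, NYC, 37, Eve), (17, NYC, 37, Jo), (17, NYC, 37, Ned), (17, NYC, 37, Pat), (17, NYC, 37, Wes), (21, NYC, 38, Eve), (21, NYC, 38, Jo), (21, NYC, 38, Ned), (21, NYC, 38, Pat), (21, NYC, 38, Wes), (26, MIA, 37, Rae), (30, DC, 3, Wes), (33, DC, 15, Wes), (37, DC, 29, Wes), (8, MIA, 34, Rae), (9, MIA, 22, Rae)}.
Selection sname ≠ Ned: {(17, DC, 11, Wes), (17, NYC, 37, Eve), (17, NYC, 37, Jo), (17, NYC, 37, Pat), (17, NYC, 37, Wes), (21, NYC, 38, Eve), (21, NYC, 38, Jo), (21, NYC, 38, Pat), (21, NYC, 38, Wes), (26, MIA, 37, Rae), (30, DC, 3, Wes), (33, DC, 15, Wes), (37, DC, 29, Wes), (8, MIA, 34, Rae), (9, MIA, 22, Rae)}
Projecting to qty, pid (6 duplicate(s) eliminated): {(17, 11), (17, 37), (21, 38), (26, 37), (30, 3), (33, 15), (37, 29), (8, 34), (9, 22)}
Taking the difference: {(17, 11), (17, 37), (26, 37), (30, 3), (33, 15), (37, 29), (8, 34), (9, 22)}

{(17, 11), (17, 37), (26, 37), (30, 3), (33, 15), (37, 29), (8, 34), (9, 22)}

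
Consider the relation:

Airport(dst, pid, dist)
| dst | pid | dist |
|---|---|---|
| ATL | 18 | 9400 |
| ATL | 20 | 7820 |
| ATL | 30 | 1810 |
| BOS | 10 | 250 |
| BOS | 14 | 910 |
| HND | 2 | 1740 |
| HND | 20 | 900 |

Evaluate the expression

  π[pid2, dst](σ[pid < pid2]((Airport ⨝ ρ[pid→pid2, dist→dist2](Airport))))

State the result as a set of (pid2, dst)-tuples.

{(14, BOS), (20, ATL), (20, HND), (30, ATL)}

ρ[pid→pid2, dist→dist2]: schema becomes (dst, pid2, dist2); tuples unchanged.
Airport ⋈ ρ[pid→pid2, dist→dist2](Airport) (natural join on dst): {(ATL, 18, 9400, 18, 9400), (ATL, 18, 9400, 20, 7820), (ATL, 18, 9400, 30, 1810), (ATL, 20, 7820, 18, 9400), (ATL, 20, 7820, 20, 7820), (ATL, 20, 7820, 30, 1810), (ATL, 30, 1810, 18, 9400), (ATL, 30, 1810, 20, 7820), (ATL, 30, 1810, 30, 1810), (BOS, 10, 250, 10, 250), (BOS, 10, 250, 14, 910), (BOS, 14, 910, 10, 250), (BOS, 14, 910, 14, 910), (HND, 2, 1740, 2, 1740), (HND, 2, 1740, 20, 900), (HND, 20, 900, 2, 1740), (HND, 20, 900, 20, 900)}
Selection pid < pid2: {(ATL, 18, 9400, 20, 7820), (ATL, 18, 9400, 30, 1810), (ATL, 20, 7820, 30, 1810), (BOS, 10, 250, 14, 910), (HND, 2, 1740, 20, 900)}
Keep only column(s) pid2, dst (1 duplicate(s) eliminated): {(14, BOS), (20, ATL), (20, HND), (30, ATL)}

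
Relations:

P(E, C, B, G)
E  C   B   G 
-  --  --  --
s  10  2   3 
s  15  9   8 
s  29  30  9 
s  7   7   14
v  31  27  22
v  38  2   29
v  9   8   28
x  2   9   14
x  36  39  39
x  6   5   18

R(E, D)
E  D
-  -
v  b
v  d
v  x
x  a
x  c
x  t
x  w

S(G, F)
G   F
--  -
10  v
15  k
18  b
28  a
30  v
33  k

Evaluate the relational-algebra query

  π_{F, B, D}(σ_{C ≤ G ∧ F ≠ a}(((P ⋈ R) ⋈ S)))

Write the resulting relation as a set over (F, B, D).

P ⋈ R (natural join on E): {(v, 31, 27, 22, b), (v, 31, 27, 22, d), (v, 31, 27, 22, x), (v, 38, 2, 29, b), (v, 38, 2, 29, d), (v, 38, 2, 29, x), (v, 9, 8, 28, b), (v, 9, 8, 28, d), (v, 9, 8, 28, x), (x, 2, 9, 14, a), (x, 2, 9, 14, c), (x, 2, 9, 14, t), (x, 2, 9, 14, w), (x, 36, 39, 39, a), (x, 36, 39, 39, c), (x, 36, 39, 39, t), (x, 36, 39, 39, w), (x, 6, 5, 18, a), (x, 6, 5, 18, c), (x, 6, 5, 18, t), (x, 6, 5, 18, w)}
(P ⋈ R) ⋈ S (natural join on G): {(v, 9, 8, 28, b, a), (v, 9, 8, 28, d, a), (v, 9, 8, 28, x, a), (x, 6, 5, 18, a, b), (x, 6, 5, 18, c, b), (x, 6, 5, 18, t, b), (x, 6, 5, 18, w, b)}
Apply σ_{C ≤ G ∧ F ≠ a}; surviving tuples: {(x, 6, 5, 18, a, b), (x, 6, 5, 18, c, b), (x, 6, 5, 18, t, b), (x, 6, 5, 18, w, b)}
π[F, B, D]: project onto (F, B, D) → {(b, 5, a), (b, 5, c), (b, 5, t), (b, 5, w)}

{(b, 5, a), (b, 5, c), (b, 5, t), (b, 5, w)}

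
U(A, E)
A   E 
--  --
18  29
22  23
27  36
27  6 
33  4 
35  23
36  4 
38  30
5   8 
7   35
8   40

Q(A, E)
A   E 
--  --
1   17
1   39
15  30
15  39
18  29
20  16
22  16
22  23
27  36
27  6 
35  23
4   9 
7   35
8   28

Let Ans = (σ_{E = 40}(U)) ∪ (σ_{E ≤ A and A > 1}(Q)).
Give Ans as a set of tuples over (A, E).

{(20, 16), (22, 16), (27, 6), (35, 23), (8, 40)}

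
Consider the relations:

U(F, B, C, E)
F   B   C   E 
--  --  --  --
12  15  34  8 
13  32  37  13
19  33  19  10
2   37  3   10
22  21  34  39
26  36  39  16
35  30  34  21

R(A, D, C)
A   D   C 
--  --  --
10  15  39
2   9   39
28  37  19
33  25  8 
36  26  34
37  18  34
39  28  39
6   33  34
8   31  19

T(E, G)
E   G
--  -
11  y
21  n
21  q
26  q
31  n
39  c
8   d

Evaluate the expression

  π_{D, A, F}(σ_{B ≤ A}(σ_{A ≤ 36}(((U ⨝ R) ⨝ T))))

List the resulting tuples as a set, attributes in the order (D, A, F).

{(26, 36, 12), (26, 36, 22), (26, 36, 35)}

Natural join on C: {(12, 15, 34, 8, 36, 26), (12, 15, 34, 8, 37, 18), (12, 15, 34, 8, 6, 33), (19, 33, 19, 10, 28, 37), (19, 33, 19, 10, 8, 31), (22, 21, 34, 39, 36, 26), (22, 21, 34, 39, 37, 18), (22, 21, 34, 39, 6, 33), (26, 36, 39, 16, 10, 15), (26, 36, 39, 16, 2, 9), (26, 36, 39, 16, 39, 28), (35, 30, 34, 21, 36, 26), (35, 30, 34, 21, 37, 18), (35, 30, 34, 21, 6, 33)}
Natural join on E: {(12, 15, 34, 8, 36, 26, d), (12, 15, 34, 8, 37, 18, d), (12, 15, 34, 8, 6, 33, d), (22, 21, 34, 39, 36, 26, c), (22, 21, 34, 39, 37, 18, c), (22, 21, 34, 39, 6, 33, c), (35, 30, 34, 21, 36, 26, n), (35, 30, 34, 21, 36, 26, q), (35, 30, 34, 21, 37, 18, n), (35, 30, 34, 21, 37, 18, q), (35, 30, 34, 21, 6, 33, n), (35, 30, 34, 21, 6, 33, q)}
Apply σ_{A ≤ 36}; surviving tuples: {(12, 15, 34, 8, 36, 26, d), (12, 15, 34, 8, 6, 33, d), (22, 21, 34, 39, 36, 26, c), (22, 21, 34, 39, 6, 33, c), (35, 30, 34, 21, 36, 26, n), (35, 30, 34, 21, 36, 26, q), (35, 30, 34, 21, 6, 33, n), (35, 30, 34, 21, 6, 33, q)}
Apply σ_{B ≤ A}; surviving tuples: {(12, 15, 34, 8, 36, 26, d), (22, 21, 34, 39, 36, 26, c), (35, 30, 34, 21, 36, 26, n), (35, 30, 34, 21, 36, 26, q)}
Projecting to D, A, F (1 duplicate(s) eliminated): {(26, 36, 12), (26, 36, 22), (26, 36, 35)}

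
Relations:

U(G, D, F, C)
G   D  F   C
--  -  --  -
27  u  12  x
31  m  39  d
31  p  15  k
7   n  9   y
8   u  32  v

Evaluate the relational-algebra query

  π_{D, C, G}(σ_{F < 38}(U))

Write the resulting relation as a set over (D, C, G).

{(n, y, 7), (p, k, 31), (u, v, 8), (u, x, 27)}

Filtering on F < 38 leaves {(27, u, 12, x), (31, p, 15, k), (7, n, 9, y), (8, u, 32, v)}.
π[D, C, G]: project onto (D, C, G) → {(n, y, 7), (p, k, 31), (u, v, 8), (u, x, 27)}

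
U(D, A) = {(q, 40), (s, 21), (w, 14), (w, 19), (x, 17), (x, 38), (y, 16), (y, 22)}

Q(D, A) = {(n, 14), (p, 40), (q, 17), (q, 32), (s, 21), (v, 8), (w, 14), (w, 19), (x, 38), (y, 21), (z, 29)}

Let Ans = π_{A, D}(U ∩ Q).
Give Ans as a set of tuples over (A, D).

{(14, w), (19, w), (21, s), (38, x)}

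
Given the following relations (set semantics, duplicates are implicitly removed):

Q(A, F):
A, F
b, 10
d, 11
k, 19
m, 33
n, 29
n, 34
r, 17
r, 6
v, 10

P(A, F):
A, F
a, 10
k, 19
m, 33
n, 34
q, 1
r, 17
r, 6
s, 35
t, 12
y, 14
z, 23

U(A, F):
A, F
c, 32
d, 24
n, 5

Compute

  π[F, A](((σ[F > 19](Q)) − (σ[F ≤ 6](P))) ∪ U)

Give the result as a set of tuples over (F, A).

Selection F > 19: {(m, 33), (n, 29), (n, 34)}
Selection F ≤ 6: {(q, 1), (r, 6)}
Difference: {(m, 33), (n, 29), (n, 34)} with {(q, 1), (r, 6)} → {(m, 33), (n, 29), (n, 34)}
Union: {(m, 33), (n, 29), (n, 34)} with {(c, 32), (d, 24), (n, 5)} → {(c, 32), (d, 24), (m, 33), (n, 29), (n, 34), (n, 5)}
π_{F, A} gives {(24, d), (29, n), (32, c), (33, m), (34, n), (5, n)}.

{(24, d), (29, n), (32, c), (33, m), (34, n), (5, n)}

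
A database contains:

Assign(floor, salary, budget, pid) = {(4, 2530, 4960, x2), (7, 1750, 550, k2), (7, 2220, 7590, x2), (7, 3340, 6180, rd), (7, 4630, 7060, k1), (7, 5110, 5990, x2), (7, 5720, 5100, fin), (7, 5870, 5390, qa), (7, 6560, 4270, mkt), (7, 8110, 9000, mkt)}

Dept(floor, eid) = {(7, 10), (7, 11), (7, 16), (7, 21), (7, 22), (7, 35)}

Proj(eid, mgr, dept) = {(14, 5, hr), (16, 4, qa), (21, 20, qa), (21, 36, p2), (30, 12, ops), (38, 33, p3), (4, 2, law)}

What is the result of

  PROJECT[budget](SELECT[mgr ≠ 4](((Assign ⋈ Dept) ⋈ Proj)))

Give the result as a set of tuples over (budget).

Assign ⋈ Dept (natural join on floor): {(7, 1750, 550, k2, 10), (7, 1750, 550, k2, 11), (7, 1750, 550, k2, 16), (7, 1750, 550, k2, 21), (7, 1750, 550, k2, 22), (7, 1750, 550, k2, 35), (7, 2220, 7590, x2, 10), (7, 2220, 7590, x2, 11), (7, 2220, 7590, x2, 16), (7, 2220, 7590, x2, 21), (7, 2220, 7590, x2, 22), (7, 2220, 7590, x2, 35), (7, 3340, 6180, rd, 10), (7, 3340, 6180, rd, 11), (7, 3340, 6180, rd, 16), (7, 3340, 6180, rd, 21), (7, 3340, 6180, rd, 22), (7, 3340, 6180, rd, 35), (7, 4630, 7060, k1, 10), (7, 4630, 7060, k1, 11), (7, 4630, 7060, k1, 16), (7, 4630, 7060, k1, 21), (7, 4630, 7060, k1, 22), (7, 4630, 7060, k1, 35), (7, 5110, 5990, x2, 10), (7, 5110, 5990, x2, 11), (7, 5110, 5990, x2, 16), (7, 5110, 5990, x2, 21), (7, 5110, 5990, x2, 22), (7, 5110, 5990, x2, 35), (7, 5720, 5100, fin, 10), (7, 5720, 5100, fin, 11), (7, 5720, 5100, fin, 16), (7, 5720, 5100, fin, 21), (7, 5720, 5100, fin, 22), (7, 5720, 5100, fin, 35), (7, 5870, 5390, qa, 10), (7, 5870, 5390, qa, 11), (7, 5870, 5390, qa, 16), (7, 5870, 5390, qa, 21), (7, 5870, 5390, qa, 22), (7, 5870, 5390, qa, 35), (7, 6560, 4270, mkt, 10), (7, 6560, 4270, mkt, 11), (7, 6560, 4270, mkt, 16), (7, 6560, 4270, mkt, 21), (7, 6560, 4270, mkt, 22), (7, 6560, 4270, mkt, 35), (7, 8110, 9000, mkt, 10), (7, 8110, 9000, mkt, 11), (7, 8110, 9000, mkt, 16), (7, 8110, 9000, mkt, 21), (7, 8110, 9000, mkt, 22), (7, 8110, 9000, mkt, 35)}
(Assign ⋈ Dept) ⋈ Proj (natural join on eid): {(7, 1750, 550, k2, 16, 4, qa), (7, 1750, 550, k2, 21, 20, qa), (7, 1750, 550, k2, 21, 36, p2), (7, 2220, 7590, x2, 16, 4, qa), (7, 2220, 7590, x2, 21, 20, qa), (7, 2220, 7590, x2, 21, 36, p2), (7, 3340, 6180, rd, 16, 4, qa), (7, 3340, 6180, rd, 21, 20, qa), (7, 3340, 6180, rd, 21, 36, p2), (7, 4630, 7060, k1, 16, 4, qa), (7, 4630, 7060, k1, 21, 20, qa), (7, 4630, 7060, k1, 21, 36, p2), (7, 5110, 5990, x2, 16, 4, qa), (7, 5110, 5990, x2, 21, 20, qa), (7, 5110, 5990, x2, 21, 36, p2), (7, 5720, 5100, fin, 16, 4, qa), (7, 5720, 5100, fin, 21, 20, qa), (7, 5720, 5100, fin, 21, 36, p2), (7, 5870, 5390, qa, 16, 4, qa), (7, 5870, 5390, qa, 21, 20, qa), (7, 5870, 5390, qa, 21, 36, p2), (7, 6560, 4270, mkt, 16, 4, qa), (7, 6560, 4270, mkt, 21, 20, qa), (7, 6560, 4270, mkt, 21, 36, p2), (7, 8110, 9000, mkt, 16, 4, qa), (7, 8110, 9000, mkt, 21, 20, qa), (7, 8110, 9000, mkt, 21, 36, p2)}
σ[mgr ≠ 4]: keep tuples satisfying mgr ≠ 4 → {(7, 1750, 550, k2, 21, 20, qa), (7, 1750, 550, k2, 21, 36, p2), (7, 2220, 7590, x2, 21, 20, qa), (7, 2220, 7590, x2, 21, 36, p2), (7, 3340, 6180, rd, 21, 20, qa), (7, 3340, 6180, rd, 21, 36, p2), (7, 4630, 7060, k1, 21, 20, qa), (7, 4630, 7060, k1, 21, 36, p2), (7, 5110, 5990, x2, 21, 20, qa), (7, 5110, 5990, x2, 21, 36, p2), (7, 5720, 5100, fin, 21, 20, qa), (7, 5720, 5100, fin, 21, 36, p2), (7, 5870, 5390, qa, 21, 20, qa), (7, 5870, 5390, qa, 21, 36, p2), (7, 6560, 4270, mkt, 21, 20, qa), (7, 6560, 4270, mkt, 21, 36, p2), (7, 8110, 9000, mkt, 21, 20, qa), (7, 8110, 9000, mkt, 21, 36, p2)}
Projecting to budget (9 duplicate(s) eliminated): {4270, 5100, 5390, 550, 5990, 6180, 7060, 7590, 9000}

{4270, 5100, 5390, 550, 5990, 6180, 7060, 7590, 9000}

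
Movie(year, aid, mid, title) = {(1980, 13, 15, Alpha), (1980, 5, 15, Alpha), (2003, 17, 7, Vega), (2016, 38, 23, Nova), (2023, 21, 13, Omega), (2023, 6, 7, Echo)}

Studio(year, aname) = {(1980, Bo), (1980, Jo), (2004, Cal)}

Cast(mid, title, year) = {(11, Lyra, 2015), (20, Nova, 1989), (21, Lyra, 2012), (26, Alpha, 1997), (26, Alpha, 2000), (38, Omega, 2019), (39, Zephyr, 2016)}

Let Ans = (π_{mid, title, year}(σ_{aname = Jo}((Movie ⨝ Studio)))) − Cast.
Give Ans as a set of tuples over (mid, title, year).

{(15, Alpha, 1980)}

Joining Movie and Studio on year yields {(1980, 13, 15, Alpha, Bo), (1980, 13, 15, Alpha, Jo), (1980, 5, 15, Alpha, Bo), (1980, 5, 15, Alpha, Jo)}.
Apply σ_{aname = Jo}; surviving tuples: {(1980, 13, 15, Alpha, Jo), (1980, 5, 15, Alpha, Jo)}
π_{mid, title, year} gives {(15, Alpha, 1980)} (1 duplicate(s) eliminated).
Taking the difference: {(15, Alpha, 1980)}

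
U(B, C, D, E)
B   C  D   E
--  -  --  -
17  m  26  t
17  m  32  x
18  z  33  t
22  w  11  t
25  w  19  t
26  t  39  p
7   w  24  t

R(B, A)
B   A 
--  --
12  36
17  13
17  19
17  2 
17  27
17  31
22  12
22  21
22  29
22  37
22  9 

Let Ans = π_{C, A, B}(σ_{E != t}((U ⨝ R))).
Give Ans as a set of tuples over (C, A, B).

{(m, 13, 17), (m, 19, 17), (m, 2, 17), (m, 27, 17), (m, 31, 17)}

Natural join on B: {(17, m, 26, t, 13), (17, m, 26, t, 19), (17, m, 26, t, 2), (17, m, 26, t, 27), (17, m, 26, t, 31), (17, m, 32, x, 13), (17, m, 32, x, 19), (17, m, 32, x, 2), (17, m, 32, x, 27), (17, m, 32, x, 31), (22, w, 11, t, 12), (22, w, 11, t, 21), (22, w, 11, t, 29), (22, w, 11, t, 37), (22, w, 11, t, 9)}
Filtering on E != t leaves {(17, m, 32, x, 13), (17, m, 32, x, 19), (17, m, 32, x, 2), (17, m, 32, x, 27), (17, m, 32, x, 31)}.
π_{C, A, B} gives {(m, 13, 17), (m, 19, 17), (m, 2, 17), (m, 27, 17), (m, 31, 17)}.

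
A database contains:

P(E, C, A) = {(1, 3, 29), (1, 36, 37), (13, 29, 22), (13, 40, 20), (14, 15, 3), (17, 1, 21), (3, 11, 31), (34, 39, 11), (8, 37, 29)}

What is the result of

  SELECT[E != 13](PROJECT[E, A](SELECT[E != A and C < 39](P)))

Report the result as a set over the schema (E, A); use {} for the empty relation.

{(1, 29), (1, 37), (14, 3), (17, 21), (3, 31), (8, 29)}

Apply σ_{E != A and C < 39}; surviving tuples: {(1, 3, 29), (1, 36, 37), (13, 29, 22), (14, 15, 3), (17, 1, 21), (3, 11, 31), (8, 37, 29)}
Projecting to E, A: {(1, 29), (1, 37), (13, 22), (14, 3), (17, 21), (3, 31), (8, 29)}
Apply σ_{E != 13}; surviving tuples: {(1, 29), (1, 37), (14, 3), (17, 21), (3, 31), (8, 29)}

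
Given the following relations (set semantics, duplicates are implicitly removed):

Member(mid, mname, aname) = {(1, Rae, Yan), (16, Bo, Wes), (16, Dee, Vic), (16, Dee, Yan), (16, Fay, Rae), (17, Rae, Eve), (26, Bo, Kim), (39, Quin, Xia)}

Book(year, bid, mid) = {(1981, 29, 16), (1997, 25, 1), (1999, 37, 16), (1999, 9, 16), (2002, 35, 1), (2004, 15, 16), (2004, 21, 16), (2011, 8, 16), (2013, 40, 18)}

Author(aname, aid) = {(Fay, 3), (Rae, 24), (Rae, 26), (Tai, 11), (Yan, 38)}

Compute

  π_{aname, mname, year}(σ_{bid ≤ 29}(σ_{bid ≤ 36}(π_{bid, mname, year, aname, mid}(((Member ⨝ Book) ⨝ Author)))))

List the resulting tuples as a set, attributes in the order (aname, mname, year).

Natural join on mid: {(1, Rae, Yan, 1997, 25), (1, Rae, Yan, 2002, 35), (16, Bo, Wes, 1981, 29), (16, Bo, Wes, 1999, 37), (16, Bo, Wes, 1999, 9), (16, Bo, Wes, 2004, 15), (16, Bo, Wes, 2004, 21), (16, Bo, Wes, 2011, 8), (16, Dee, Vic, 1981, 29), (16, Dee, Vic, 1999, 37), (16, Dee, Vic, 1999, 9), (16, Dee, Vic, 2004, 15), (16, Dee, Vic, 2004, 21), (16, Dee, Vic, 2011, 8), (16, Dee, Yan, 1981, 29), (16, Dee, Yan, 1999, 37), (16, Dee, Yan, 1999, 9), (16, Dee, Yan, 2004, 15), (16, Dee, Yan, 2004, 21), (16, Dee, Yan, 2011, 8), (16, Fay, Rae, 1981, 29), (16, Fay, Rae, 1999, 37), (16, Fay, Rae, 1999, 9), (16, Fay, Rae, 2004, 15), (16, Fay, Rae, 2004, 21), (16, Fay, Rae, 2011, 8)}
Natural join on aname: {(1, Rae, Yan, 1997, 25, 38), (1, Rae, Yan, 2002, 35, 38), (16, Dee, Yan, 1981, 29, 38), (16, Dee, Yan, 1999, 37, 38), (16, Dee, Yan, 1999, 9, 38), (16, Dee, Yan, 2004, 15, 38), (16, Dee, Yan, 2004, 21, 38), (16, Dee, Yan, 2011, 8, 38), (16, Fay, Rae, 1981, 29, 24), (16, Fay, Rae, 1981, 29, 26), (16, Fay, Rae, 1999, 37, 24), (16, Fay, Rae, 1999, 37, 26), (16, Fay, Rae, 1999, 9, 24), (16, Fay, Rae, 1999, 9, 26), (16, Fay, Rae, 2004, 15, 24), (16, Fay, Rae, 2004, 15, 26), (16, Fay, Rae, 2004, 21, 24), (16, Fay, Rae, 2004, 21, 26), (16, Fay, Rae, 2011, 8, 24), (16, Fay, Rae, 2011, 8, 26)}
Projecting to bid, mname, year, aname, mid (6 duplicate(s) eliminated): {(15, Dee, 2004, Yan, 16), (15, Fay, 2004, Rae, 16), (21, Dee, 2004, Yan, 16), (21, Fay, 2004, Rae, 16), (25, Rae, 1997, Yan, 1), (29, Dee, 1981, Yan, 16), (29, Fay, 1981, Rae, 16), (35, Rae, 2002, Yan, 1), (37, Dee, 1999, Yan, 16), (37, Fay, 1999, Rae, 16), (8, Dee, 2011, Yan, 16), (8, Fay, 2011, Rae, 16), (9, Dee, 1999, Yan, 16), (9, Fay, 1999, Rae, 16)}
Selection bid ≤ 36: {(15, Dee, 2004, Yan, 16), (15, Fay, 2004, Rae, 16), (21, Dee, 2004, Yan, 16), (21, Fay, 2004, Rae, 16), (25, Rae, 1997, Yan, 1), (29, Dee, 1981, Yan, 16), (29, Fay, 1981, Rae, 16), (35, Rae, 2002, Yan, 1), (8, Dee, 2011, Yan, 16), (8, Fay, 2011, Rae, 16), (9, Dee, 1999, Yan, 16), (9, Fay, 1999, Rae, 16)}
Selection bid ≤ 29: {(15, Dee, 2004, Yan, 16), (15, Fay, 2004, Rae, 16), (21, Dee, 2004, Yan, 16), (21, Fay, 2004, Rae, 16), (25, Rae, 1997, Yan, 1), (29, Dee, 1981, Yan, 16), (29, Fay, 1981, Rae, 16), (8, Dee, 2011, Yan, 16), (8, Fay, 2011, Rae, 16), (9, Dee, 1999, Yan, 16), (9, Fay, 1999, Rae, 16)}
Projecting to aname, mname, year (2 duplicate(s) eliminated): {(Rae, Fay, 1981), (Rae, Fay, 1999), (Rae, Fay, 2004), (Rae, Fay, 2011), (Yan, Dee, 1981), (Yan, Dee, 1999), (Yan, Dee, 2004), (Yan, Dee, 2011), (Yan, Rae, 1997)}

{(Rae, Fay, 1981), (Rae, Fay, 1999), (Rae, Fay, 2004), (Rae, Fay, 2011), (Yan, Dee, 1981), (Yan, Dee, 1999), (Yan, Dee, 2004), (Yan, Dee, 2011), (Yan, Rae, 1997)}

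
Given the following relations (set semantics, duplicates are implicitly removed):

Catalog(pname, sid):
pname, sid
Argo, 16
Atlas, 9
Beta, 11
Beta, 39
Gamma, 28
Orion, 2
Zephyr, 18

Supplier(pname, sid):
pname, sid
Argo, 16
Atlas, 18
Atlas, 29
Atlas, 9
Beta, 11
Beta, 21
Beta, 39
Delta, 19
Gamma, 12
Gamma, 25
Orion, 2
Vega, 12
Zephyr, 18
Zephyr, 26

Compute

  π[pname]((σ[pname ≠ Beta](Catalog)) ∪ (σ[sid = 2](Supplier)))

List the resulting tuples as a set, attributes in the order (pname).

σ[pname ≠ Beta]: keep tuples satisfying pname ≠ Beta → {(Argo, 16), (Atlas, 9), (Gamma, 28), (Orion, 2), (Zephyr, 18)}
σ[sid = 2]: keep tuples satisfying sid = 2 → {(Orion, 2)}
Taking the union: {(Argo, 16), (Atlas, 9), (Gamma, 28), (Orion, 2), (Zephyr, 18)}
Keep only column(s) pname: {Argo, Atlas, Gamma, Orion, Zephyr}

{Argo, Atlas, Gamma, Orion, Zephyr}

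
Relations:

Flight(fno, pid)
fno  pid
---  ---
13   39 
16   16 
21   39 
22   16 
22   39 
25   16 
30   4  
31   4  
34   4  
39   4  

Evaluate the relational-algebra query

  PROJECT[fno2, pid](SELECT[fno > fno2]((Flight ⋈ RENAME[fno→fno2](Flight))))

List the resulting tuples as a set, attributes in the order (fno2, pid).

{(13, 39), (16, 16), (21, 39), (22, 16), (30, 4), (31, 4), (34, 4)}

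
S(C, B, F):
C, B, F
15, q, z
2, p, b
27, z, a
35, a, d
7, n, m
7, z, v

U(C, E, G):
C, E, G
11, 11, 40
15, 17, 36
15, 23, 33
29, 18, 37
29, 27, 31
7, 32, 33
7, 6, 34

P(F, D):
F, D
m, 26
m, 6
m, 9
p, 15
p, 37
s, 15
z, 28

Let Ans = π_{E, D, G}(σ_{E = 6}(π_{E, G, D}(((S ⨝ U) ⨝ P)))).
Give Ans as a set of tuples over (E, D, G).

S ⋈ U (natural join on C): {(15, q, z, 17, 36), (15, q, z, 23, 33), (7, n, m, 32, 33), (7, n, m, 6, 34), (7, z, v, 32, 33), (7, z, v, 6, 34)}
(S ⨝ U) ⋈ P (natural join on F): {(15, q, z, 17, 36, 28), (15, q, z, 23, 33, 28), (7, n, m, 32, 33, 26), (7, n, m, 32, 33, 6), (7, n, m, 32, 33, 9), (7, n, m, 6, 34, 26), (7, n, m, 6, 34, 6), (7, n, m, 6, 34, 9)}
Projecting to E, G, D: {(17, 36, 28), (23, 33, 28), (32, 33, 26), (32, 33, 6), (32, 33, 9), (6, 34, 26), (6, 34, 6), (6, 34, 9)}
Filtering on E = 6 leaves {(6, 34, 26), (6, 34, 6), (6, 34, 9)}.
Projecting to E, D, G: {(6, 26, 34), (6, 6, 34), (6, 9, 34)}

{(6, 26, 34), (6, 6, 34), (6, 9, 34)}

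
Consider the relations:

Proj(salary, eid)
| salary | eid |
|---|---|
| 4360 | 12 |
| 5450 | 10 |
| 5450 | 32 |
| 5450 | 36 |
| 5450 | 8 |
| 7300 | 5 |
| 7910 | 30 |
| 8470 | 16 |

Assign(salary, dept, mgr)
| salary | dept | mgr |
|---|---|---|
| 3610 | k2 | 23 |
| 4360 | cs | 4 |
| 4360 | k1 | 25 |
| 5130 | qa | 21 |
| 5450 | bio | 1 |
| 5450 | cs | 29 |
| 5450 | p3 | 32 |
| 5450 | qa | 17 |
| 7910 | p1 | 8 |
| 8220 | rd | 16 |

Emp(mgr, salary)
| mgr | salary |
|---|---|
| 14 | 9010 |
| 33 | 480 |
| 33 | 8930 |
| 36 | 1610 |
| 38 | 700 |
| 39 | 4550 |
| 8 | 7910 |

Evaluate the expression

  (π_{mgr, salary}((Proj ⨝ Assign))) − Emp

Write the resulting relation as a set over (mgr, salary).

{(1, 5450), (17, 5450), (25, 4360), (29, 5450), (32, 5450), (4, 4360)}

Proj ⋈ Assign (natural join on salary): {(4360, 12, cs, 4), (4360, 12, k1, 25), (5450, 10, bio, 1), (5450, 10, cs, 29), (5450, 10, p3, 32), (5450, 10, qa, 17), (5450, 32, bio, 1), (5450, 32, cs, 29), (5450, 32, p3, 32), (5450, 32, qa, 17), (5450, 36, bio, 1), (5450, 36, cs, 29), (5450, 36, p3, 32), (5450, 36, qa, 17), (5450, 8, bio, 1), (5450, 8, cs, 29), (5450, 8, p3, 32), (5450, 8, qa, 17), (7910, 30, p1, 8)}
π[mgr, salary]: project onto (mgr, salary) (12 duplicate(s) eliminated) → {(1, 5450), (17, 5450), (25, 4360), (29, 5450), (32, 5450), (4, 4360), (8, 7910)}
Taking the difference: {(1, 5450), (17, 5450), (25, 4360), (29, 5450), (32, 5450), (4, 4360)}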